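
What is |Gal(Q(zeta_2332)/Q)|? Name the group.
|Gal(Q(zeta_2332)/Q)| = phi(2332) = 1040; group ≅ (Z/2332Z)^* ≅ Z/2Z × Z/10Z × Z/52Z

The n-th cyclotomic polynomial Φ_2332(x) is the minimal polynomial of zeta_2332 over Q and has degree phi(2332) = 1040. So Q(zeta_2332) is a degree-1040 Galois extension with Galois group (Z/2332Z)^*. By CRT, (Z/2332Z)^* ≅ (Z/4Z)^* × (Z/11Z)^* × (Z/53Z)^*. Each prime-power unit group is (Z/4Z)^* ≅ Z/2Z; (Z/11Z)^* ≅ Z/10Z; (Z/53Z)^* ≅ Z/52Z. Hence Gal(Q(zeta_2332)/Q) ≅ Z/2Z × Z/10Z × Z/52Z.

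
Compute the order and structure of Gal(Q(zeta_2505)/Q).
|Gal(Q(zeta_2505)/Q)| = phi(2505) = 1328; group ≅ (Z/2505Z)^* ≅ Z/2Z × Z/4Z × Z/166Z

The n-th cyclotomic polynomial Φ_2505(x) is the minimal polynomial of zeta_2505 over Q and has degree phi(2505) = 1328. So Q(zeta_2505) is a degree-1328 Galois extension with Galois group (Z/2505Z)^*. By CRT, (Z/2505Z)^* ≅ (Z/3Z)^* × (Z/5Z)^* × (Z/167Z)^*. Each prime-power unit group is (Z/3Z)^* ≅ Z/2Z; (Z/5Z)^* ≅ Z/4Z; (Z/167Z)^* ≅ Z/166Z. Hence Gal(Q(zeta_2505)/Q) ≅ Z/2Z × Z/4Z × Z/166Z.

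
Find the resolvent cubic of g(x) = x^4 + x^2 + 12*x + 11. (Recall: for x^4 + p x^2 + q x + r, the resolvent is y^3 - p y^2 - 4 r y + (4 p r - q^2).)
h(y) = y^3 - y^2 - 44*y - 100

Identify coefficients: p = 1, q = 12, r = 11.
Plug into h(y) = y^3 - p y^2 - 4 r y + (4 p r - q^2):
  h(y) = y^3 - (1) y^2 - 4*(11) y + (4*(1)*(11) - (12)^2)
       = y^3 + (-1) y^2 + (-44) y + (-100).
Simplifying: h(y) = y^3 - y^2 - 44*y - 100.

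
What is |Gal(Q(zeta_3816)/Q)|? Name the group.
|Gal(Q(zeta_3816)/Q)| = phi(3816) = 1248; group ≅ (Z/3816Z)^* ≅ Z/2Z × Z/2Z × Z/6Z × Z/52Z

The n-th cyclotomic polynomial Φ_3816(x) is the minimal polynomial of zeta_3816 over Q and has degree phi(3816) = 1248. So Q(zeta_3816) is a degree-1248 Galois extension with Galois group (Z/3816Z)^*. By CRT, (Z/3816Z)^* ≅ (Z/8Z)^* × (Z/9Z)^* × (Z/53Z)^*. Each prime-power unit group is (Z/8Z)^* ≅ Z/2Z × Z/2Z; (Z/9Z)^* ≅ Z/6Z; (Z/53Z)^* ≅ Z/52Z. Hence Gal(Q(zeta_3816)/Q) ≅ Z/2Z × Z/2Z × Z/6Z × Z/52Z.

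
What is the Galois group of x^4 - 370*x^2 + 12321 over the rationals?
Gal(K/Q) = Z/2Z (cyclic of order 2)

f factors as (x^2 - 37)(x^2 - 333), so the splitting field is K = Q(sqrt(37), sqrt(333)). The squarefree part of 37 is 37 and the squarefree part of 333 is also 37, so sqrt(37) and sqrt(333) are both rational multiples of sqrt(37). Hence Q(sqrt(37)) = Q(sqrt(333)) = Q(sqrt(37)), and the splitting field collapses to a single degree-2 extension with Galois group Z/2Z.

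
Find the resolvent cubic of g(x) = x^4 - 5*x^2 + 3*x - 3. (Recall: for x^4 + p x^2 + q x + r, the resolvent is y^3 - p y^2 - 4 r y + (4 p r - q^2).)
h(y) = y^3 + 5*y^2 + 12*y + 51

Identify coefficients: p = -5, q = 3, r = -3.
Plug into h(y) = y^3 - p y^2 - 4 r y + (4 p r - q^2):
  h(y) = y^3 - (-5) y^2 - 4*(-3) y + (4*(-5)*(-3) - (3)^2)
       = y^3 + (5) y^2 + (12) y + (51).
Simplifying: h(y) = y^3 + 5*y^2 + 12*y + 51.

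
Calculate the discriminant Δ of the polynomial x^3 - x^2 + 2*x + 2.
Δ = -200

For x^3 + a x^2 + b x + c the discriminant is Δ = 18 a b c - 4 a^3 c + a^2 b^2 - 4 b^3 - 27 c^2.
Plug a = -1, b = 2, c = 2:
  18*(-1)*(2)*(2) - 4*(-1)^3*(2) + (-1)^2*(2)^2 - 4*(2)^3 - 27*(2)^2
  = -72 + (8) + 4 + (-32) + (-108)
  = -200.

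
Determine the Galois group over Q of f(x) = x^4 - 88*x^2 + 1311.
Gal(K/Q) = V_4 (Klein four-group, Z/2Z × Z/2Z)

f factors as (x^2 - 19)(x^2 - 69), so the splitting field is K = Q(sqrt(19), sqrt(69)). The elements 19, 69, 1311 are all non-squares in Q, so sqrt(19) and sqrt(69) generate independent quadratic extensions. Thus [K:Q] = 4 and Gal(K/Q) is generated by the two order-2 automorphisms sqrt(19) ↦ -sqrt(19) and sqrt(69) ↦ -sqrt(69), giving V_4.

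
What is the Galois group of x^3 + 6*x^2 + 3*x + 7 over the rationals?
Gal(K/Q) = S_3 (symmetric group of order 6)

Compute the discriminant of x^3 + (6)*x^2 + (3)*x + (7): Δ = -4887. Since Δ is not a rational square, the Galois group is not contained in A_3; it must be the full S_3 (irreducibility of the cubic rules out anything smaller).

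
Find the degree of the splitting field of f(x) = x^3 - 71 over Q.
[K:Q] = 6

x^3 - 71 has one real root r = 71^(1/3) and two complex roots r*zeta_3, r*zeta_3^2 where zeta_3 = e^(2*pi*i/3). The splitting field is Q(r, zeta_3). [Q(r):Q] = 3 and [Q(zeta_3):Q] = 2 with gcd = 1, so [Q(r, zeta_3):Q] = 3 * 2 = 6.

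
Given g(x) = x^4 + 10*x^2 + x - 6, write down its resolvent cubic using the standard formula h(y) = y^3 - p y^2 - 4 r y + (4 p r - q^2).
h(y) = y^3 - 10*y^2 + 24*y - 241

Identify coefficients: p = 10, q = 1, r = -6.
Plug into h(y) = y^3 - p y^2 - 4 r y + (4 p r - q^2):
  h(y) = y^3 - (10) y^2 - 4*(-6) y + (4*(10)*(-6) - (1)^2)
       = y^3 + (-10) y^2 + (24) y + (-241).
Simplifying: h(y) = y^3 - 10*y^2 + 24*y - 241.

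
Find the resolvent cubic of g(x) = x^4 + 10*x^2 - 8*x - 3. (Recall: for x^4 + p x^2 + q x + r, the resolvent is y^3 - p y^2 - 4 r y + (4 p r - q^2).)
h(y) = y^3 - 10*y^2 + 12*y - 184

Identify coefficients: p = 10, q = -8, r = -3.
Plug into h(y) = y^3 - p y^2 - 4 r y + (4 p r - q^2):
  h(y) = y^3 - (10) y^2 - 4*(-3) y + (4*(10)*(-3) - (-8)^2)
       = y^3 + (-10) y^2 + (12) y + (-184).
Simplifying: h(y) = y^3 - 10*y^2 + 12*y - 184.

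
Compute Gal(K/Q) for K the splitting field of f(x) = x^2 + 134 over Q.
Gal(K/Q) = Z/2Z (cyclic of order 2)

x^2 + 134 is irreducible over Q since -134 is not a rational square. The splitting field Q(sqrt(-134)) has degree 2 over Q, and its unique nontrivial automorphism is sqrt(-134) ↦ -sqrt(-134). Hence Gal(Q(sqrt(-134))/Q) = Z/2Z.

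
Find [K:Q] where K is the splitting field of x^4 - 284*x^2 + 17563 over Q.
[K:Q] = 4

f factors as (x^2 - 193)(x^2 - 91); the splitting field is K = Q(sqrt(193), sqrt(91)). Since 193, 91, and 17563 are all non-squares in Q, the three subfields Q(sqrt(193)), Q(sqrt(91)), Q(sqrt(17563)) are distinct degree-2 extensions, so [K:Q] = 4 (Klein four Galois group).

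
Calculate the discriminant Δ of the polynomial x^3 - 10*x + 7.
Δ = 2677

For a depressed cubic x^3 + p x + q the discriminant is Δ = -4 p^3 - 27 q^2 = -4*(-10)^3 - 27*(7)^2 = 4000 - 1323 = 2677.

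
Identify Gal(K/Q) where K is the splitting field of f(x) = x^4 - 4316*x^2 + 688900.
Gal(K/Q) = Z/2Z (cyclic of order 2)

f factors as (x^2 - 4150)(x^2 - 166), so the splitting field is K = Q(sqrt(4150), sqrt(166)). The squarefree part of 4150 is 166 and the squarefree part of 166 is also 166, so sqrt(4150) and sqrt(166) are both rational multiples of sqrt(166). Hence Q(sqrt(4150)) = Q(sqrt(166)) = Q(sqrt(166)), and the splitting field collapses to a single degree-2 extension with Galois group Z/2Z.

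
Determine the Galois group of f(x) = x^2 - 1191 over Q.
Gal(K/Q) = Z/2Z (cyclic of order 2)

x^2 - 1191 is irreducible over Q since 1191 is not a rational square. The splitting field Q(sqrt(1191)) has degree 2 over Q, and its unique nontrivial automorphism is sqrt(1191) ↦ -sqrt(1191). Hence Gal(Q(sqrt(1191))/Q) = Z/2Z.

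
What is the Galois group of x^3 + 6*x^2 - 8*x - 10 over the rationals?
Gal(K/Q) = S_3 (symmetric group of order 6)

Compute the discriminant of x^3 + (6)*x^2 + (-8)*x + (-10): Δ = 18932. Since Δ is not a rational square, the Galois group is not contained in A_3; it must be the full S_3 (irreducibility of the cubic rules out anything smaller).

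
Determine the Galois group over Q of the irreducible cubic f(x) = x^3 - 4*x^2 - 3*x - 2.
Gal(K/Q) = S_3 (symmetric group of order 6)

Compute the discriminant of x^3 + (-4)*x^2 + (-3)*x + (-2): Δ = -800. Since Δ is not a rational square, the Galois group is not contained in A_3; it must be the full S_3 (irreducibility of the cubic rules out anything smaller).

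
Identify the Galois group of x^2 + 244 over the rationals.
Gal(K/Q) = Z/2Z (cyclic of order 2)

x^2 + 244 is irreducible over Q since -244 is not a rational square. The splitting field Q(sqrt(-244)) has degree 2 over Q, and its unique nontrivial automorphism is sqrt(-244) ↦ -sqrt(-244). Hence Gal(Q(sqrt(-244))/Q) = Z/2Z.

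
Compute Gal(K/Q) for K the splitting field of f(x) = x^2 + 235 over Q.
Gal(K/Q) = Z/2Z (cyclic of order 2)

x^2 + 235 is irreducible over Q since -235 is not a rational square. The splitting field Q(sqrt(-235)) has degree 2 over Q, and its unique nontrivial automorphism is sqrt(-235) ↦ -sqrt(-235). Hence Gal(Q(sqrt(-235))/Q) = Z/2Z.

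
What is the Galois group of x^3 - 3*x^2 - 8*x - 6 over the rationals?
Gal(K/Q) = S_3 (symmetric group of order 6)

Compute the discriminant of x^3 + (-3)*x^2 + (-8)*x + (-6): Δ = -1588. Since Δ is not a rational square, the Galois group is not contained in A_3; it must be the full S_3 (irreducibility of the cubic rules out anything smaller).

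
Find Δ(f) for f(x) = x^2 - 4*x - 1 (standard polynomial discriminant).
Δ = 20

For a quadratic a x^2 + b x + c the discriminant is Δ = b^2 - 4ac = (-4)^2 - 4*(1)*(-1) = 16 - (-4) = 20.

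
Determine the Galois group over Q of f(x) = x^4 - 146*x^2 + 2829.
Gal(K/Q) = V_4 (Klein four-group, Z/2Z × Z/2Z)

f factors as (x^2 - 123)(x^2 - 23), so the splitting field is K = Q(sqrt(123), sqrt(23)). The elements 123, 23, 2829 are all non-squares in Q, so sqrt(123) and sqrt(23) generate independent quadratic extensions. Thus [K:Q] = 4 and Gal(K/Q) is generated by the two order-2 automorphisms sqrt(123) ↦ -sqrt(123) and sqrt(23) ↦ -sqrt(23), giving V_4.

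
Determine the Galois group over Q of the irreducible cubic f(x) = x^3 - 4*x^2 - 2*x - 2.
Gal(K/Q) = S_3 (symmetric group of order 6)

Compute the discriminant of x^3 + (-4)*x^2 + (-2)*x + (-2): Δ = -812. Since Δ is not a rational square, the Galois group is not contained in A_3; it must be the full S_3 (irreducibility of the cubic rules out anything smaller).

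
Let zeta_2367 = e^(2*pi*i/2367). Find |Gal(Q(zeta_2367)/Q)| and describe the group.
|Gal(Q(zeta_2367)/Q)| = phi(2367) = 1572; group ≅ (Z/2367Z)^* ≅ Z/6Z × Z/262Z

The n-th cyclotomic polynomial Φ_2367(x) is the minimal polynomial of zeta_2367 over Q and has degree phi(2367) = 1572. So Q(zeta_2367) is a degree-1572 Galois extension with Galois group (Z/2367Z)^*. By CRT, (Z/2367Z)^* ≅ (Z/9Z)^* × (Z/263Z)^*. Each prime-power unit group is (Z/9Z)^* ≅ Z/6Z; (Z/263Z)^* ≅ Z/262Z. Hence Gal(Q(zeta_2367)/Q) ≅ Z/6Z × Z/262Z.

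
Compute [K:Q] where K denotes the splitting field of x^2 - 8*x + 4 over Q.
[K:Q] = 2

The discriminant of x^2 + (-8)*x + (4) is b^2 - 4c = 64 - (16) = 48. Since 48 is not a perfect square in Q, the polynomial is irreducible over Q. Its two roots generate a degree-2 extension, so [K:Q] = 2.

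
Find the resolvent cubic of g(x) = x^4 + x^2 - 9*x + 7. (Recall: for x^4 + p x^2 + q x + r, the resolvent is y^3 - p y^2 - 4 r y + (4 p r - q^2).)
h(y) = y^3 - y^2 - 28*y - 53

Identify coefficients: p = 1, q = -9, r = 7.
Plug into h(y) = y^3 - p y^2 - 4 r y + (4 p r - q^2):
  h(y) = y^3 - (1) y^2 - 4*(7) y + (4*(1)*(7) - (-9)^2)
       = y^3 + (-1) y^2 + (-28) y + (-53).
Simplifying: h(y) = y^3 - y^2 - 28*y - 53.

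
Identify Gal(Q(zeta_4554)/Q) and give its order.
|Gal(Q(zeta_4554)/Q)| = phi(4554) = 1320; group ≅ (Z/4554Z)^* ≅ Z/6Z × Z/10Z × Z/22Z

The n-th cyclotomic polynomial Φ_4554(x) is the minimal polynomial of zeta_4554 over Q and has degree phi(4554) = 1320. So Q(zeta_4554) is a degree-1320 Galois extension with Galois group (Z/4554Z)^*. By CRT, (Z/4554Z)^* ≅ (Z/2Z)^* × (Z/9Z)^* × (Z/11Z)^* × (Z/23Z)^*. Each prime-power unit group is (Z/2Z)^* ≅ trivial group (order 1); (Z/9Z)^* ≅ Z/6Z; (Z/11Z)^* ≅ Z/10Z; (Z/23Z)^* ≅ Z/22Z. Hence Gal(Q(zeta_4554)/Q) ≅ Z/6Z × Z/10Z × Z/22Z.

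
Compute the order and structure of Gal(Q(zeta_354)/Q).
|Gal(Q(zeta_354)/Q)| = phi(354) = 116; group ≅ (Z/354Z)^* ≅ Z/2Z × Z/58Z

The n-th cyclotomic polynomial Φ_354(x) is the minimal polynomial of zeta_354 over Q and has degree phi(354) = 116. So Q(zeta_354) is a degree-116 Galois extension with Galois group (Z/354Z)^*. By CRT, (Z/354Z)^* ≅ (Z/2Z)^* × (Z/3Z)^* × (Z/59Z)^*. Each prime-power unit group is (Z/2Z)^* ≅ trivial group (order 1); (Z/3Z)^* ≅ Z/2Z; (Z/59Z)^* ≅ Z/58Z. Hence Gal(Q(zeta_354)/Q) ≅ Z/2Z × Z/58Z.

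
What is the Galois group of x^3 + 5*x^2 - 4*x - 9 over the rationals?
Gal(K/Q) = S_3 (symmetric group of order 6)

Compute the discriminant of x^3 + (5)*x^2 + (-4)*x + (-9): Δ = 6209. Since Δ is not a rational square, the Galois group is not contained in A_3; it must be the full S_3 (irreducibility of the cubic rules out anything smaller).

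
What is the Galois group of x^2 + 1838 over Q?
Gal(K/Q) = Z/2Z (cyclic of order 2)

x^2 + 1838 is irreducible over Q since -1838 is not a rational square. The splitting field Q(sqrt(-1838)) has degree 2 over Q, and its unique nontrivial automorphism is sqrt(-1838) ↦ -sqrt(-1838). Hence Gal(Q(sqrt(-1838))/Q) = Z/2Z.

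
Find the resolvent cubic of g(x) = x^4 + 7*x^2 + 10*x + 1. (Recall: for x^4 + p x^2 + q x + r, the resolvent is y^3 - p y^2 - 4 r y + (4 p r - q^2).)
h(y) = y^3 - 7*y^2 - 4*y - 72

Identify coefficients: p = 7, q = 10, r = 1.
Plug into h(y) = y^3 - p y^2 - 4 r y + (4 p r - q^2):
  h(y) = y^3 - (7) y^2 - 4*(1) y + (4*(7)*(1) - (10)^2)
       = y^3 + (-7) y^2 + (-4) y + (-72).
Simplifying: h(y) = y^3 - 7*y^2 - 4*y - 72.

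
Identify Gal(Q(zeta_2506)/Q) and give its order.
|Gal(Q(zeta_2506)/Q)| = phi(2506) = 1068; group ≅ (Z/2506Z)^* ≅ Z/6Z × Z/178Z

The n-th cyclotomic polynomial Φ_2506(x) is the minimal polynomial of zeta_2506 over Q and has degree phi(2506) = 1068. So Q(zeta_2506) is a degree-1068 Galois extension with Galois group (Z/2506Z)^*. By CRT, (Z/2506Z)^* ≅ (Z/2Z)^* × (Z/7Z)^* × (Z/179Z)^*. Each prime-power unit group is (Z/2Z)^* ≅ trivial group (order 1); (Z/7Z)^* ≅ Z/6Z; (Z/179Z)^* ≅ Z/178Z. Hence Gal(Q(zeta_2506)/Q) ≅ Z/6Z × Z/178Z.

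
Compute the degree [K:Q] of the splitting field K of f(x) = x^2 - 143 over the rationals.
[K:Q] = 2

The polynomial x^2 - 143 is irreducible over Q since 143 is not a perfect square. Its splitting field is Q(sqrt(143)), which has degree 2 over Q.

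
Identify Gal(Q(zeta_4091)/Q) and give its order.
|Gal(Q(zeta_4091)/Q)| = phi(4091) = 4090; group ≅ (Z/4091Z)^* ≅ Z/4090Z

The n-th cyclotomic polynomial Φ_4091(x) is the minimal polynomial of zeta_4091 over Q and has degree phi(4091) = 4090. So Q(zeta_4091) is a degree-4090 Galois extension with Galois group (Z/4091Z)^*. (Z/4091Z)^* is cyclic since 4091 is an odd prime power (or 4). Hence Gal(Q(zeta_4091)/Q) ≅ Z/4090Z.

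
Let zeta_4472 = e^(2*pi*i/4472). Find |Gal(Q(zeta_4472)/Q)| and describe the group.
|Gal(Q(zeta_4472)/Q)| = phi(4472) = 2016; group ≅ (Z/4472Z)^* ≅ Z/2Z × Z/2Z × Z/12Z × Z/42Z

The n-th cyclotomic polynomial Φ_4472(x) is the minimal polynomial of zeta_4472 over Q and has degree phi(4472) = 2016. So Q(zeta_4472) is a degree-2016 Galois extension with Galois group (Z/4472Z)^*. By CRT, (Z/4472Z)^* ≅ (Z/8Z)^* × (Z/13Z)^* × (Z/43Z)^*. Each prime-power unit group is (Z/8Z)^* ≅ Z/2Z × Z/2Z; (Z/13Z)^* ≅ Z/12Z; (Z/43Z)^* ≅ Z/42Z. Hence Gal(Q(zeta_4472)/Q) ≅ Z/2Z × Z/2Z × Z/12Z × Z/42Z.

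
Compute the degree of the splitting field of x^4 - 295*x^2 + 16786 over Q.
[K:Q] = 4

f factors as (x^2 - 218)(x^2 - 77); the splitting field is K = Q(sqrt(218), sqrt(77)). Since 218, 77, and 16786 are all non-squares in Q, the three subfields Q(sqrt(218)), Q(sqrt(77)), Q(sqrt(16786)) are distinct degree-2 extensions, so [K:Q] = 4 (Klein four Galois group).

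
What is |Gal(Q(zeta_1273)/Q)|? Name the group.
|Gal(Q(zeta_1273)/Q)| = phi(1273) = 1188; group ≅ (Z/1273Z)^* ≅ Z/18Z × Z/66Z

The n-th cyclotomic polynomial Φ_1273(x) is the minimal polynomial of zeta_1273 over Q and has degree phi(1273) = 1188. So Q(zeta_1273) is a degree-1188 Galois extension with Galois group (Z/1273Z)^*. By CRT, (Z/1273Z)^* ≅ (Z/19Z)^* × (Z/67Z)^*. Each prime-power unit group is (Z/19Z)^* ≅ Z/18Z; (Z/67Z)^* ≅ Z/66Z. Hence Gal(Q(zeta_1273)/Q) ≅ Z/18Z × Z/66Z.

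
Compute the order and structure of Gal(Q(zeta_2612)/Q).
|Gal(Q(zeta_2612)/Q)| = phi(2612) = 1304; group ≅ (Z/2612Z)^* ≅ Z/2Z × Z/652Z

The n-th cyclotomic polynomial Φ_2612(x) is the minimal polynomial of zeta_2612 over Q and has degree phi(2612) = 1304. So Q(zeta_2612) is a degree-1304 Galois extension with Galois group (Z/2612Z)^*. By CRT, (Z/2612Z)^* ≅ (Z/4Z)^* × (Z/653Z)^*. Each prime-power unit group is (Z/4Z)^* ≅ Z/2Z; (Z/653Z)^* ≅ Z/652Z. Hence Gal(Q(zeta_2612)/Q) ≅ Z/2Z × Z/652Z.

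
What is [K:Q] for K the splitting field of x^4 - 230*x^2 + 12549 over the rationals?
[K:Q] = 4

f factors as (x^2 - 89)(x^2 - 141); the splitting field is K = Q(sqrt(89), sqrt(141)). Since 89, 141, and 12549 are all non-squares in Q, the three subfields Q(sqrt(89)), Q(sqrt(141)), Q(sqrt(12549)) are distinct degree-2 extensions, so [K:Q] = 4 (Klein four Galois group).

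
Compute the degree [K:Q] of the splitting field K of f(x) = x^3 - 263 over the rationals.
[K:Q] = 6

x^3 - 263 has one real root r = 263^(1/3) and two complex roots r*zeta_3, r*zeta_3^2 where zeta_3 = e^(2*pi*i/3). The splitting field is Q(r, zeta_3). [Q(r):Q] = 3 and [Q(zeta_3):Q] = 2 with gcd = 1, so [Q(r, zeta_3):Q] = 3 * 2 = 6.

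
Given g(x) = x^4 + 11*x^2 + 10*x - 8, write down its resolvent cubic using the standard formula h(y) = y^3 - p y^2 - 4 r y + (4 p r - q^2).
h(y) = y^3 - 11*y^2 + 32*y - 452

Identify coefficients: p = 11, q = 10, r = -8.
Plug into h(y) = y^3 - p y^2 - 4 r y + (4 p r - q^2):
  h(y) = y^3 - (11) y^2 - 4*(-8) y + (4*(11)*(-8) - (10)^2)
       = y^3 + (-11) y^2 + (32) y + (-452).
Simplifying: h(y) = y^3 - 11*y^2 + 32*y - 452.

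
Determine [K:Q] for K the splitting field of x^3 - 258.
[K:Q] = 6

x^3 - 258 has one real root r = 258^(1/3) and two complex roots r*zeta_3, r*zeta_3^2 where zeta_3 = e^(2*pi*i/3). The splitting field is Q(r, zeta_3). [Q(r):Q] = 3 and [Q(zeta_3):Q] = 2 with gcd = 1, so [Q(r, zeta_3):Q] = 3 * 2 = 6.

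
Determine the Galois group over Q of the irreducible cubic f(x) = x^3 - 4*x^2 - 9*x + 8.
Gal(K/Q) = S_3 (symmetric group of order 6)

Compute the discriminant of x^3 + (-4)*x^2 + (-9)*x + (8): Δ = 9716. Since Δ is not a rational square, the Galois group is not contained in A_3; it must be the full S_3 (irreducibility of the cubic rules out anything smaller).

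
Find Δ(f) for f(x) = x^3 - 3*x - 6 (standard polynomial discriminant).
Δ = -864

For a depressed cubic x^3 + p x + q the discriminant is Δ = -4 p^3 - 27 q^2 = -4*(-3)^3 - 27*(-6)^2 = 108 - 972 = -864.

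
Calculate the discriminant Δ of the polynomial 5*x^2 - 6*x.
Δ = 36

For a quadratic a x^2 + b x + c the discriminant is Δ = b^2 - 4ac = (-6)^2 - 4*(5)*(0) = 36 - (0) = 36.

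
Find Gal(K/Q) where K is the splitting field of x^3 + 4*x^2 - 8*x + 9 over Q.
Gal(K/Q) = S_3 (symmetric group of order 6)

Compute the discriminant of x^3 + (4)*x^2 + (-8)*x + (9): Δ = -6603. Since Δ is not a rational square, the Galois group is not contained in A_3; it must be the full S_3 (irreducibility of the cubic rules out anything smaller).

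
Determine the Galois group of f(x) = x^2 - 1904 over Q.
Gal(K/Q) = Z/2Z (cyclic of order 2)

x^2 - 1904 is irreducible over Q since 1904 is not a rational square. The splitting field Q(sqrt(1904)) has degree 2 over Q, and its unique nontrivial automorphism is sqrt(1904) ↦ -sqrt(1904). Hence Gal(Q(sqrt(1904))/Q) = Z/2Z.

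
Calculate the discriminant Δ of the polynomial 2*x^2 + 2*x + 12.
Δ = -92

For a quadratic a x^2 + b x + c the discriminant is Δ = b^2 - 4ac = (2)^2 - 4*(2)*(12) = 4 - (96) = -92.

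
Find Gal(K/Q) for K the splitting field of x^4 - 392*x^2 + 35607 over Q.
Gal(K/Q) = V_4 (Klein four-group, Z/2Z × Z/2Z)

f factors as (x^2 - 143)(x^2 - 249), so the splitting field is K = Q(sqrt(143), sqrt(249)). The elements 143, 249, 35607 are all non-squares in Q, so sqrt(143) and sqrt(249) generate independent quadratic extensions. Thus [K:Q] = 4 and Gal(K/Q) is generated by the two order-2 automorphisms sqrt(143) ↦ -sqrt(143) and sqrt(249) ↦ -sqrt(249), giving V_4.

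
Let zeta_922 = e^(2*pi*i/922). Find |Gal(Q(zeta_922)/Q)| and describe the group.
|Gal(Q(zeta_922)/Q)| = phi(922) = 460; group ≅ (Z/922Z)^* ≅ Z/460Z

The n-th cyclotomic polynomial Φ_922(x) is the minimal polynomial of zeta_922 over Q and has degree phi(922) = 460. So Q(zeta_922) is a degree-460 Galois extension with Galois group (Z/922Z)^*. By CRT, (Z/922Z)^* ≅ (Z/2Z)^* × (Z/461Z)^*. Each prime-power unit group is (Z/2Z)^* ≅ trivial group (order 1); (Z/461Z)^* ≅ Z/460Z. Hence Gal(Q(zeta_922)/Q) ≅ Z/460Z.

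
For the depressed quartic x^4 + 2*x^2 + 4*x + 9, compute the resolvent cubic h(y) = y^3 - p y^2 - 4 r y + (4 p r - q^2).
h(y) = y^3 - 2*y^2 - 36*y + 56

Identify coefficients: p = 2, q = 4, r = 9.
Plug into h(y) = y^3 - p y^2 - 4 r y + (4 p r - q^2):
  h(y) = y^3 - (2) y^2 - 4*(9) y + (4*(2)*(9) - (4)^2)
       = y^3 + (-2) y^2 + (-36) y + (56).
Simplifying: h(y) = y^3 - 2*y^2 - 36*y + 56.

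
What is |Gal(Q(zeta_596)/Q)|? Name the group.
|Gal(Q(zeta_596)/Q)| = phi(596) = 296; group ≅ (Z/596Z)^* ≅ Z/2Z × Z/148Z

The n-th cyclotomic polynomial Φ_596(x) is the minimal polynomial of zeta_596 over Q and has degree phi(596) = 296. So Q(zeta_596) is a degree-296 Galois extension with Galois group (Z/596Z)^*. By CRT, (Z/596Z)^* ≅ (Z/4Z)^* × (Z/149Z)^*. Each prime-power unit group is (Z/4Z)^* ≅ Z/2Z; (Z/149Z)^* ≅ Z/148Z. Hence Gal(Q(zeta_596)/Q) ≅ Z/2Z × Z/148Z.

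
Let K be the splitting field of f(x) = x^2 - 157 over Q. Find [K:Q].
[K:Q] = 2

The polynomial x^2 - 157 is irreducible over Q since 157 is not a perfect square. Its splitting field is Q(sqrt(157)), which has degree 2 over Q.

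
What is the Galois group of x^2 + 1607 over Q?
Gal(K/Q) = Z/2Z (cyclic of order 2)

x^2 + 1607 is irreducible over Q since -1607 is not a rational square. The splitting field Q(sqrt(-1607)) has degree 2 over Q, and its unique nontrivial automorphism is sqrt(-1607) ↦ -sqrt(-1607). Hence Gal(Q(sqrt(-1607))/Q) = Z/2Z.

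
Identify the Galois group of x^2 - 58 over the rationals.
Gal(K/Q) = Z/2Z (cyclic of order 2)

x^2 - 58 is irreducible over Q since 58 is not a rational square. The splitting field Q(sqrt(58)) has degree 2 over Q, and its unique nontrivial automorphism is sqrt(58) ↦ -sqrt(58). Hence Gal(Q(sqrt(58))/Q) = Z/2Z.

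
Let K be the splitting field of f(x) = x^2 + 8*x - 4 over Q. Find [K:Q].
[K:Q] = 2

The discriminant of x^2 + (8)*x + (-4) is b^2 - 4c = 64 - (-16) = 80. Since 80 is not a perfect square in Q, the polynomial is irreducible over Q. Its two roots generate a degree-2 extension, so [K:Q] = 2.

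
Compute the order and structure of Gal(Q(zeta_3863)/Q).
|Gal(Q(zeta_3863)/Q)| = phi(3863) = 3862; group ≅ (Z/3863Z)^* ≅ Z/3862Z

The n-th cyclotomic polynomial Φ_3863(x) is the minimal polynomial of zeta_3863 over Q and has degree phi(3863) = 3862. So Q(zeta_3863) is a degree-3862 Galois extension with Galois group (Z/3863Z)^*. (Z/3863Z)^* is cyclic since 3863 is an odd prime power (or 4). Hence Gal(Q(zeta_3863)/Q) ≅ Z/3862Z.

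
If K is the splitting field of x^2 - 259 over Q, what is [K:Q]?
[K:Q] = 2

The polynomial x^2 - 259 is irreducible over Q since 259 is not a perfect square. Its splitting field is Q(sqrt(259)), which has degree 2 over Q.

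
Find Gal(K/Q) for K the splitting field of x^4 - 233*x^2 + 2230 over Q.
Gal(K/Q) = V_4 (Klein four-group, Z/2Z × Z/2Z)

f factors as (x^2 - 10)(x^2 - 223), so the splitting field is K = Q(sqrt(10), sqrt(223)). The elements 10, 223, 2230 are all non-squares in Q, so sqrt(10) and sqrt(223) generate independent quadratic extensions. Thus [K:Q] = 4 and Gal(K/Q) is generated by the two order-2 automorphisms sqrt(10) ↦ -sqrt(10) and sqrt(223) ↦ -sqrt(223), giving V_4.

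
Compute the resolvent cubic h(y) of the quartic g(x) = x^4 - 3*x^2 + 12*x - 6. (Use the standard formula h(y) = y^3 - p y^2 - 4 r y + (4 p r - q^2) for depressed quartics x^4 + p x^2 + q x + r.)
h(y) = y^3 + 3*y^2 + 24*y - 72

Identify coefficients: p = -3, q = 12, r = -6.
Plug into h(y) = y^3 - p y^2 - 4 r y + (4 p r - q^2):
  h(y) = y^3 - (-3) y^2 - 4*(-6) y + (4*(-3)*(-6) - (12)^2)
       = y^3 + (3) y^2 + (24) y + (-72).
Simplifying: h(y) = y^3 + 3*y^2 + 24*y - 72.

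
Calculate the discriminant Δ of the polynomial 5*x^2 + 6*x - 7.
Δ = 176

For a quadratic a x^2 + b x + c the discriminant is Δ = b^2 - 4ac = (6)^2 - 4*(5)*(-7) = 36 - (-140) = 176.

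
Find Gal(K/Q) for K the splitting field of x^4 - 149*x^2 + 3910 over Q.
Gal(K/Q) = V_4 (Klein four-group, Z/2Z × Z/2Z)

f factors as (x^2 - 115)(x^2 - 34), so the splitting field is K = Q(sqrt(115), sqrt(34)). The elements 115, 34, 3910 are all non-squares in Q, so sqrt(115) and sqrt(34) generate independent quadratic extensions. Thus [K:Q] = 4 and Gal(K/Q) is generated by the two order-2 automorphisms sqrt(115) ↦ -sqrt(115) and sqrt(34) ↦ -sqrt(34), giving V_4.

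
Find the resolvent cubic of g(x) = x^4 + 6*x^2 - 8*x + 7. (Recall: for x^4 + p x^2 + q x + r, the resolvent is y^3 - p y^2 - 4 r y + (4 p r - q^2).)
h(y) = y^3 - 6*y^2 - 28*y + 104

Identify coefficients: p = 6, q = -8, r = 7.
Plug into h(y) = y^3 - p y^2 - 4 r y + (4 p r - q^2):
  h(y) = y^3 - (6) y^2 - 4*(7) y + (4*(6)*(7) - (-8)^2)
       = y^3 + (-6) y^2 + (-28) y + (104).
Simplifying: h(y) = y^3 - 6*y^2 - 28*y + 104.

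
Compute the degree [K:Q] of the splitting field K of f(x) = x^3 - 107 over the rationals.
[K:Q] = 6

x^3 - 107 has one real root r = 107^(1/3) and two complex roots r*zeta_3, r*zeta_3^2 where zeta_3 = e^(2*pi*i/3). The splitting field is Q(r, zeta_3). [Q(r):Q] = 3 and [Q(zeta_3):Q] = 2 with gcd = 1, so [Q(r, zeta_3):Q] = 3 * 2 = 6.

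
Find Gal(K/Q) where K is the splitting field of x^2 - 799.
Gal(K/Q) = Z/2Z (cyclic of order 2)

x^2 - 799 is irreducible over Q since 799 is not a rational square. The splitting field Q(sqrt(799)) has degree 2 over Q, and its unique nontrivial automorphism is sqrt(799) ↦ -sqrt(799). Hence Gal(Q(sqrt(799))/Q) = Z/2Z.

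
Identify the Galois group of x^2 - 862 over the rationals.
Gal(K/Q) = Z/2Z (cyclic of order 2)

x^2 - 862 is irreducible over Q since 862 is not a rational square. The splitting field Q(sqrt(862)) has degree 2 over Q, and its unique nontrivial automorphism is sqrt(862) ↦ -sqrt(862). Hence Gal(Q(sqrt(862))/Q) = Z/2Z.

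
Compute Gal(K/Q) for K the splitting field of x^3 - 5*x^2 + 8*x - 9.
Gal(K/Q) = S_3 (symmetric group of order 6)

Compute the discriminant of x^3 + (-5)*x^2 + (8)*x + (-9): Δ = -655. Since Δ is not a rational square, the Galois group is not contained in A_3; it must be the full S_3 (irreducibility of the cubic rules out anything smaller).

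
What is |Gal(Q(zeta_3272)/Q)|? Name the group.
|Gal(Q(zeta_3272)/Q)| = phi(3272) = 1632; group ≅ (Z/3272Z)^* ≅ Z/2Z × Z/2Z × Z/408Z

The n-th cyclotomic polynomial Φ_3272(x) is the minimal polynomial of zeta_3272 over Q and has degree phi(3272) = 1632. So Q(zeta_3272) is a degree-1632 Galois extension with Galois group (Z/3272Z)^*. By CRT, (Z/3272Z)^* ≅ (Z/8Z)^* × (Z/409Z)^*. Each prime-power unit group is (Z/8Z)^* ≅ Z/2Z × Z/2Z; (Z/409Z)^* ≅ Z/408Z. Hence Gal(Q(zeta_3272)/Q) ≅ Z/2Z × Z/2Z × Z/408Z.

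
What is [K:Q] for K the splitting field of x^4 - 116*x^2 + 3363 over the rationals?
[K:Q] = 4

f factors as (x^2 - 57)(x^2 - 59); the splitting field is K = Q(sqrt(57), sqrt(59)). Since 57, 59, and 3363 are all non-squares in Q, the three subfields Q(sqrt(57)), Q(sqrt(59)), Q(sqrt(3363)) are distinct degree-2 extensions, so [K:Q] = 4 (Klein four Galois group).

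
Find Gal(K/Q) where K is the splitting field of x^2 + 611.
Gal(K/Q) = Z/2Z (cyclic of order 2)

x^2 + 611 is irreducible over Q since -611 is not a rational square. The splitting field Q(sqrt(-611)) has degree 2 over Q, and its unique nontrivial automorphism is sqrt(-611) ↦ -sqrt(-611). Hence Gal(Q(sqrt(-611))/Q) = Z/2Z.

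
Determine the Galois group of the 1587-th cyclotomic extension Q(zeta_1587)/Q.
|Gal(Q(zeta_1587)/Q)| = phi(1587) = 1012; group ≅ (Z/1587Z)^* ≅ Z/2Z × Z/506Z

The n-th cyclotomic polynomial Φ_1587(x) is the minimal polynomial of zeta_1587 over Q and has degree phi(1587) = 1012. So Q(zeta_1587) is a degree-1012 Galois extension with Galois group (Z/1587Z)^*. By CRT, (Z/1587Z)^* ≅ (Z/3Z)^* × (Z/529Z)^*. Each prime-power unit group is (Z/3Z)^* ≅ Z/2Z; (Z/529Z)^* ≅ Z/506Z. Hence Gal(Q(zeta_1587)/Q) ≅ Z/2Z × Z/506Z.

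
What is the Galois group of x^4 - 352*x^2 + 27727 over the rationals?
Gal(K/Q) = V_4 (Klein four-group, Z/2Z × Z/2Z)

f factors as (x^2 - 119)(x^2 - 233), so the splitting field is K = Q(sqrt(119), sqrt(233)). The elements 119, 233, 27727 are all non-squares in Q, so sqrt(119) and sqrt(233) generate independent quadratic extensions. Thus [K:Q] = 4 and Gal(K/Q) is generated by the two order-2 automorphisms sqrt(119) ↦ -sqrt(119) and sqrt(233) ↦ -sqrt(233), giving V_4.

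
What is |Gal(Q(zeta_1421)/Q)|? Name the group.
|Gal(Q(zeta_1421)/Q)| = phi(1421) = 1176; group ≅ (Z/1421Z)^* ≅ Z/28Z × Z/42Z

The n-th cyclotomic polynomial Φ_1421(x) is the minimal polynomial of zeta_1421 over Q and has degree phi(1421) = 1176. So Q(zeta_1421) is a degree-1176 Galois extension with Galois group (Z/1421Z)^*. By CRT, (Z/1421Z)^* ≅ (Z/49Z)^* × (Z/29Z)^*. Each prime-power unit group is (Z/49Z)^* ≅ Z/42Z; (Z/29Z)^* ≅ Z/28Z. Hence Gal(Q(zeta_1421)/Q) ≅ Z/28Z × Z/42Z.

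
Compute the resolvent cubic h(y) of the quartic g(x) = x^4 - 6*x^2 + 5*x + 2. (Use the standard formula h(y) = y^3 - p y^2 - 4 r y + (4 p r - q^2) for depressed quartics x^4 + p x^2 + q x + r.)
h(y) = y^3 + 6*y^2 - 8*y - 73

Identify coefficients: p = -6, q = 5, r = 2.
Plug into h(y) = y^3 - p y^2 - 4 r y + (4 p r - q^2):
  h(y) = y^3 - (-6) y^2 - 4*(2) y + (4*(-6)*(2) - (5)^2)
       = y^3 + (6) y^2 + (-8) y + (-73).
Simplifying: h(y) = y^3 + 6*y^2 - 8*y - 73.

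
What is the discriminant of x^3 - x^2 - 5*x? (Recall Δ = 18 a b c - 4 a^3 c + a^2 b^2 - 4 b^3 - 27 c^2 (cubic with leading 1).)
Δ = 525

For x^3 + a x^2 + b x + c the discriminant is Δ = 18 a b c - 4 a^3 c + a^2 b^2 - 4 b^3 - 27 c^2.
Plug a = -1, b = -5, c = 0:
  18*(-1)*(-5)*(0) - 4*(-1)^3*(0) + (-1)^2*(-5)^2 - 4*(-5)^3 - 27*(0)^2
  = 0 + (0) + 25 + (500) + (0)
  = 525.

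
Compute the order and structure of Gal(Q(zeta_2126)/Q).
|Gal(Q(zeta_2126)/Q)| = phi(2126) = 1062; group ≅ (Z/2126Z)^* ≅ Z/1062Z

The n-th cyclotomic polynomial Φ_2126(x) is the minimal polynomial of zeta_2126 over Q and has degree phi(2126) = 1062. So Q(zeta_2126) is a degree-1062 Galois extension with Galois group (Z/2126Z)^*. By CRT, (Z/2126Z)^* ≅ (Z/2Z)^* × (Z/1063Z)^*. Each prime-power unit group is (Z/2Z)^* ≅ trivial group (order 1); (Z/1063Z)^* ≅ Z/1062Z. Hence Gal(Q(zeta_2126)/Q) ≅ Z/1062Z.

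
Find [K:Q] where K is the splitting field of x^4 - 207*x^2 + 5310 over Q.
[K:Q] = 4

f factors as (x^2 - 30)(x^2 - 177); the splitting field is K = Q(sqrt(30), sqrt(177)). Since 30, 177, and 5310 are all non-squares in Q, the three subfields Q(sqrt(30)), Q(sqrt(177)), Q(sqrt(5310)) are distinct degree-2 extensions, so [K:Q] = 4 (Klein four Galois group).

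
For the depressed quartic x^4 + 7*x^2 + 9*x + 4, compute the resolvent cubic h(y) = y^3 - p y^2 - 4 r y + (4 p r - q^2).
h(y) = y^3 - 7*y^2 - 16*y + 31

Identify coefficients: p = 7, q = 9, r = 4.
Plug into h(y) = y^3 - p y^2 - 4 r y + (4 p r - q^2):
  h(y) = y^3 - (7) y^2 - 4*(4) y + (4*(7)*(4) - (9)^2)
       = y^3 + (-7) y^2 + (-16) y + (31).
Simplifying: h(y) = y^3 - 7*y^2 - 16*y + 31.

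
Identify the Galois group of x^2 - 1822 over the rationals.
Gal(K/Q) = Z/2Z (cyclic of order 2)

x^2 - 1822 is irreducible over Q since 1822 is not a rational square. The splitting field Q(sqrt(1822)) has degree 2 over Q, and its unique nontrivial automorphism is sqrt(1822) ↦ -sqrt(1822). Hence Gal(Q(sqrt(1822))/Q) = Z/2Z.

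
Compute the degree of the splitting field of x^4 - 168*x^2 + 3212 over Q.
[K:Q] = 4

f factors as (x^2 - 146)(x^2 - 22); the splitting field is K = Q(sqrt(146), sqrt(22)). Since 146, 22, and 3212 are all non-squares in Q, the three subfields Q(sqrt(146)), Q(sqrt(22)), Q(sqrt(3212)) are distinct degree-2 extensions, so [K:Q] = 4 (Klein four Galois group).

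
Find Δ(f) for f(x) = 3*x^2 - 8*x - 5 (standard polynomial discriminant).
Δ = 124

For a quadratic a x^2 + b x + c the discriminant is Δ = b^2 - 4ac = (-8)^2 - 4*(3)*(-5) = 64 - (-60) = 124.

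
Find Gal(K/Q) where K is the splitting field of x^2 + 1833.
Gal(K/Q) = Z/2Z (cyclic of order 2)

x^2 + 1833 is irreducible over Q since -1833 is not a rational square. The splitting field Q(sqrt(-1833)) has degree 2 over Q, and its unique nontrivial automorphism is sqrt(-1833) ↦ -sqrt(-1833). Hence Gal(Q(sqrt(-1833))/Q) = Z/2Z.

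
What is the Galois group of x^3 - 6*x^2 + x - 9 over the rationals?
Gal(K/Q) = S_3 (symmetric group of order 6)

Compute the discriminant of x^3 + (-6)*x^2 + (1)*x + (-9): Δ = -8959. Since Δ is not a rational square, the Galois group is not contained in A_3; it must be the full S_3 (irreducibility of the cubic rules out anything smaller).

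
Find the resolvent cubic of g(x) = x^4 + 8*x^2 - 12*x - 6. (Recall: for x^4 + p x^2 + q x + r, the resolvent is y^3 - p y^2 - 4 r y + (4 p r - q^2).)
h(y) = y^3 - 8*y^2 + 24*y - 336

Identify coefficients: p = 8, q = -12, r = -6.
Plug into h(y) = y^3 - p y^2 - 4 r y + (4 p r - q^2):
  h(y) = y^3 - (8) y^2 - 4*(-6) y + (4*(8)*(-6) - (-12)^2)
       = y^3 + (-8) y^2 + (24) y + (-336).
Simplifying: h(y) = y^3 - 8*y^2 + 24*y - 336.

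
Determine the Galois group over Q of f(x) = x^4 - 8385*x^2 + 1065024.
Gal(K/Q) = Z/2Z (cyclic of order 2)

f factors as (x^2 - 8256)(x^2 - 129), so the splitting field is K = Q(sqrt(8256), sqrt(129)). The squarefree part of 8256 is 129 and the squarefree part of 129 is also 129, so sqrt(8256) and sqrt(129) are both rational multiples of sqrt(129). Hence Q(sqrt(8256)) = Q(sqrt(129)) = Q(sqrt(129)), and the splitting field collapses to a single degree-2 extension with Galois group Z/2Z.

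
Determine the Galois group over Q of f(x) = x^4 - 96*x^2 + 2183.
Gal(K/Q) = V_4 (Klein four-group, Z/2Z × Z/2Z)

f factors as (x^2 - 37)(x^2 - 59), so the splitting field is K = Q(sqrt(37), sqrt(59)). The elements 37, 59, 2183 are all non-squares in Q, so sqrt(37) and sqrt(59) generate independent quadratic extensions. Thus [K:Q] = 4 and Gal(K/Q) is generated by the two order-2 automorphisms sqrt(37) ↦ -sqrt(37) and sqrt(59) ↦ -sqrt(59), giving V_4.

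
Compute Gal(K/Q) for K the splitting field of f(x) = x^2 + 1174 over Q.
Gal(K/Q) = Z/2Z (cyclic of order 2)

x^2 + 1174 is irreducible over Q since -1174 is not a rational square. The splitting field Q(sqrt(-1174)) has degree 2 over Q, and its unique nontrivial automorphism is sqrt(-1174) ↦ -sqrt(-1174). Hence Gal(Q(sqrt(-1174))/Q) = Z/2Z.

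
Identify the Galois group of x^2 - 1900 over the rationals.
Gal(K/Q) = Z/2Z (cyclic of order 2)

x^2 - 1900 is irreducible over Q since 1900 is not a rational square. The splitting field Q(sqrt(1900)) has degree 2 over Q, and its unique nontrivial automorphism is sqrt(1900) ↦ -sqrt(1900). Hence Gal(Q(sqrt(1900))/Q) = Z/2Z.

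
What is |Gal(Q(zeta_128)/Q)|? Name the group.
|Gal(Q(zeta_128)/Q)| = phi(128) = 64; group ≅ (Z/128Z)^* ≅ Z/2Z × Z/32Z

The n-th cyclotomic polynomial Φ_128(x) is the minimal polynomial of zeta_128 over Q and has degree phi(128) = 64. So Q(zeta_128) is a degree-64 Galois extension with Galois group (Z/128Z)^*. (Z/128Z)^* for n = 2^7 is Z/2Z × Z/2^5Z (not cyclic). Hence Gal(Q(zeta_128)/Q) ≅ Z/2Z × Z/32Z.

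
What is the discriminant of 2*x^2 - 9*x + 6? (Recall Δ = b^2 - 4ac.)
Δ = 33

For a quadratic a x^2 + b x + c the discriminant is Δ = b^2 - 4ac = (-9)^2 - 4*(2)*(6) = 81 - (48) = 33.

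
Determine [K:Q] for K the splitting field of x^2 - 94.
[K:Q] = 2

The polynomial x^2 - 94 is irreducible over Q since 94 is not a perfect square. Its splitting field is Q(sqrt(94)), which has degree 2 over Q.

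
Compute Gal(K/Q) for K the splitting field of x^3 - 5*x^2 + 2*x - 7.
Gal(K/Q) = S_3 (symmetric group of order 6)

Compute the discriminant of x^3 + (-5)*x^2 + (2)*x + (-7): Δ = -3495. Since Δ is not a rational square, the Galois group is not contained in A_3; it must be the full S_3 (irreducibility of the cubic rules out anything smaller).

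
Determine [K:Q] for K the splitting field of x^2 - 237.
[K:Q] = 2

The polynomial x^2 - 237 is irreducible over Q since 237 is not a perfect square. Its splitting field is Q(sqrt(237)), which has degree 2 over Q.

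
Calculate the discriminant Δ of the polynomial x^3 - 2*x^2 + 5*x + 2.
Δ = -804

For x^3 + a x^2 + b x + c the discriminant is Δ = 18 a b c - 4 a^3 c + a^2 b^2 - 4 b^3 - 27 c^2.
Plug a = -2, b = 5, c = 2:
  18*(-2)*(5)*(2) - 4*(-2)^3*(2) + (-2)^2*(5)^2 - 4*(5)^3 - 27*(2)^2
  = -360 + (64) + 100 + (-500) + (-108)
  = -804.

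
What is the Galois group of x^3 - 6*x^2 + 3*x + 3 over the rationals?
Gal(K/Q) = S_3 (symmetric group of order 6)

Compute the discriminant of x^3 + (-6)*x^2 + (3)*x + (3): Δ = 1593. Since Δ is not a rational square, the Galois group is not contained in A_3; it must be the full S_3 (irreducibility of the cubic rules out anything smaller).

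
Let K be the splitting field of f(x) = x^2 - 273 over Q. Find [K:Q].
[K:Q] = 2

The polynomial x^2 - 273 is irreducible over Q since 273 is not a perfect square. Its splitting field is Q(sqrt(273)), which has degree 2 over Q.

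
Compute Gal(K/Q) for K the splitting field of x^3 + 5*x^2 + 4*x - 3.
Gal(K/Q) = S_3 (symmetric group of order 6)

Compute the discriminant of x^3 + (5)*x^2 + (4)*x + (-3): Δ = 321. Since Δ is not a rational square, the Galois group is not contained in A_3; it must be the full S_3 (irreducibility of the cubic rules out anything smaller).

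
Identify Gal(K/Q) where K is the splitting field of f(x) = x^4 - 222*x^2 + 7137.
Gal(K/Q) = V_4 (Klein four-group, Z/2Z × Z/2Z)

f factors as (x^2 - 39)(x^2 - 183), so the splitting field is K = Q(sqrt(39), sqrt(183)). The elements 39, 183, 7137 are all non-squares in Q, so sqrt(39) and sqrt(183) generate independent quadratic extensions. Thus [K:Q] = 4 and Gal(K/Q) is generated by the two order-2 automorphisms sqrt(39) ↦ -sqrt(39) and sqrt(183) ↦ -sqrt(183), giving V_4.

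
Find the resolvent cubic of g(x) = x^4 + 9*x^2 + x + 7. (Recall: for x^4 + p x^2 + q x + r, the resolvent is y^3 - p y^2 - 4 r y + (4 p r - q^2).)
h(y) = y^3 - 9*y^2 - 28*y + 251

Identify coefficients: p = 9, q = 1, r = 7.
Plug into h(y) = y^3 - p y^2 - 4 r y + (4 p r - q^2):
  h(y) = y^3 - (9) y^2 - 4*(7) y + (4*(9)*(7) - (1)^2)
       = y^3 + (-9) y^2 + (-28) y + (251).
Simplifying: h(y) = y^3 - 9*y^2 - 28*y + 251.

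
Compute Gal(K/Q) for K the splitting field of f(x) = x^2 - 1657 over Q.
Gal(K/Q) = Z/2Z (cyclic of order 2)

x^2 - 1657 is irreducible over Q since 1657 is not a rational square. The splitting field Q(sqrt(1657)) has degree 2 over Q, and its unique nontrivial automorphism is sqrt(1657) ↦ -sqrt(1657). Hence Gal(Q(sqrt(1657))/Q) = Z/2Z.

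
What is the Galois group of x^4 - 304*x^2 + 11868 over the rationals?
Gal(K/Q) = V_4 (Klein four-group, Z/2Z × Z/2Z)

f factors as (x^2 - 258)(x^2 - 46), so the splitting field is K = Q(sqrt(258), sqrt(46)). The elements 258, 46, 11868 are all non-squares in Q, so sqrt(258) and sqrt(46) generate independent quadratic extensions. Thus [K:Q] = 4 and Gal(K/Q) is generated by the two order-2 automorphisms sqrt(258) ↦ -sqrt(258) and sqrt(46) ↦ -sqrt(46), giving V_4.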